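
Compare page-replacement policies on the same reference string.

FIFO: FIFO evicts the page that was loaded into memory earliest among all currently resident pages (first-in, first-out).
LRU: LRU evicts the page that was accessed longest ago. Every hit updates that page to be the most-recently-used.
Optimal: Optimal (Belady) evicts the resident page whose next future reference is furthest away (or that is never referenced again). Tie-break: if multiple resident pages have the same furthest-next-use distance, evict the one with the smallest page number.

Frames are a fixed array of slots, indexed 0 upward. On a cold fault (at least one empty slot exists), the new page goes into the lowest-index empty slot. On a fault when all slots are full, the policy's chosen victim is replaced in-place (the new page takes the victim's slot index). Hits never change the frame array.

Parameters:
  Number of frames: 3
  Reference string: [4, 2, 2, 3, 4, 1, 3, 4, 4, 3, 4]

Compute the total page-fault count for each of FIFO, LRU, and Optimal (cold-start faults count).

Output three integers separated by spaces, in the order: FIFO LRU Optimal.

Answer: 5 4 4

Derivation:
--- FIFO ---
  step 0: ref 4 -> FAULT, frames=[4,-,-] (faults so far: 1)
  step 1: ref 2 -> FAULT, frames=[4,2,-] (faults so far: 2)
  step 2: ref 2 -> HIT, frames=[4,2,-] (faults so far: 2)
  step 3: ref 3 -> FAULT, frames=[4,2,3] (faults so far: 3)
  step 4: ref 4 -> HIT, frames=[4,2,3] (faults so far: 3)
  step 5: ref 1 -> FAULT, evict 4, frames=[1,2,3] (faults so far: 4)
  step 6: ref 3 -> HIT, frames=[1,2,3] (faults so far: 4)
  step 7: ref 4 -> FAULT, evict 2, frames=[1,4,3] (faults so far: 5)
  step 8: ref 4 -> HIT, frames=[1,4,3] (faults so far: 5)
  step 9: ref 3 -> HIT, frames=[1,4,3] (faults so far: 5)
  step 10: ref 4 -> HIT, frames=[1,4,3] (faults so far: 5)
  FIFO total faults: 5
--- LRU ---
  step 0: ref 4 -> FAULT, frames=[4,-,-] (faults so far: 1)
  step 1: ref 2 -> FAULT, frames=[4,2,-] (faults so far: 2)
  step 2: ref 2 -> HIT, frames=[4,2,-] (faults so far: 2)
  step 3: ref 3 -> FAULT, frames=[4,2,3] (faults so far: 3)
  step 4: ref 4 -> HIT, frames=[4,2,3] (faults so far: 3)
  step 5: ref 1 -> FAULT, evict 2, frames=[4,1,3] (faults so far: 4)
  step 6: ref 3 -> HIT, frames=[4,1,3] (faults so far: 4)
  step 7: ref 4 -> HIT, frames=[4,1,3] (faults so far: 4)
  step 8: ref 4 -> HIT, frames=[4,1,3] (faults so far: 4)
  step 9: ref 3 -> HIT, frames=[4,1,3] (faults so far: 4)
  step 10: ref 4 -> HIT, frames=[4,1,3] (faults so far: 4)
  LRU total faults: 4
--- Optimal ---
  step 0: ref 4 -> FAULT, frames=[4,-,-] (faults so far: 1)
  step 1: ref 2 -> FAULT, frames=[4,2,-] (faults so far: 2)
  step 2: ref 2 -> HIT, frames=[4,2,-] (faults so far: 2)
  step 3: ref 3 -> FAULT, frames=[4,2,3] (faults so far: 3)
  step 4: ref 4 -> HIT, frames=[4,2,3] (faults so far: 3)
  step 5: ref 1 -> FAULT, evict 2, frames=[4,1,3] (faults so far: 4)
  step 6: ref 3 -> HIT, frames=[4,1,3] (faults so far: 4)
  step 7: ref 4 -> HIT, frames=[4,1,3] (faults so far: 4)
  step 8: ref 4 -> HIT, frames=[4,1,3] (faults so far: 4)
  step 9: ref 3 -> HIT, frames=[4,1,3] (faults so far: 4)
  step 10: ref 4 -> HIT, frames=[4,1,3] (faults so far: 4)
  Optimal total faults: 4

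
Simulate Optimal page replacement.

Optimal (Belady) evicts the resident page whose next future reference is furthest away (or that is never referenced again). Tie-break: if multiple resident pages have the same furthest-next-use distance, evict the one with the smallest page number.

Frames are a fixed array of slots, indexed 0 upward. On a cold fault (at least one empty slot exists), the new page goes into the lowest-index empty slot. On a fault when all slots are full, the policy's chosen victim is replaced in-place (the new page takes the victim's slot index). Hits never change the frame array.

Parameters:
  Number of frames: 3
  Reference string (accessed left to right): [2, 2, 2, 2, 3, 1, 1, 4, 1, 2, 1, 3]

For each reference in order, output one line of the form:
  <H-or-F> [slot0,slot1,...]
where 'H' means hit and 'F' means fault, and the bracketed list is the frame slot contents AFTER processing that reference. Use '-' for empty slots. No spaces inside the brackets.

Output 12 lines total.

F [2,-,-]
H [2,-,-]
H [2,-,-]
H [2,-,-]
F [2,3,-]
F [2,3,1]
H [2,3,1]
F [2,4,1]
H [2,4,1]
H [2,4,1]
H [2,4,1]
F [2,4,3]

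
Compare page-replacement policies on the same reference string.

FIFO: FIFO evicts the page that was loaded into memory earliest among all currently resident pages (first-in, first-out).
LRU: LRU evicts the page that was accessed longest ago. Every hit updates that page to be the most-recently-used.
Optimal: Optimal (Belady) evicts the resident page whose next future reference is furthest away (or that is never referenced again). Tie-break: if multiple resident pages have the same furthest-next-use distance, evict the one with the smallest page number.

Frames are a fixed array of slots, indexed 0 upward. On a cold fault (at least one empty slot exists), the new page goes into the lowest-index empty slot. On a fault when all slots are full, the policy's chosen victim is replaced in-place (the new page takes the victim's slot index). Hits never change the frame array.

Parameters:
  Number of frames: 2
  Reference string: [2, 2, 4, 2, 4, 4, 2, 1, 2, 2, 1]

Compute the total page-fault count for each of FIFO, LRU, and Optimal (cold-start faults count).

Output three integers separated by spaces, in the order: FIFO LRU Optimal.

--- FIFO ---
  step 0: ref 2 -> FAULT, frames=[2,-] (faults so far: 1)
  step 1: ref 2 -> HIT, frames=[2,-] (faults so far: 1)
  step 2: ref 4 -> FAULT, frames=[2,4] (faults so far: 2)
  step 3: ref 2 -> HIT, frames=[2,4] (faults so far: 2)
  step 4: ref 4 -> HIT, frames=[2,4] (faults so far: 2)
  step 5: ref 4 -> HIT, frames=[2,4] (faults so far: 2)
  step 6: ref 2 -> HIT, frames=[2,4] (faults so far: 2)
  step 7: ref 1 -> FAULT, evict 2, frames=[1,4] (faults so far: 3)
  step 8: ref 2 -> FAULT, evict 4, frames=[1,2] (faults so far: 4)
  step 9: ref 2 -> HIT, frames=[1,2] (faults so far: 4)
  step 10: ref 1 -> HIT, frames=[1,2] (faults so far: 4)
  FIFO total faults: 4
--- LRU ---
  step 0: ref 2 -> FAULT, frames=[2,-] (faults so far: 1)
  step 1: ref 2 -> HIT, frames=[2,-] (faults so far: 1)
  step 2: ref 4 -> FAULT, frames=[2,4] (faults so far: 2)
  step 3: ref 2 -> HIT, frames=[2,4] (faults so far: 2)
  step 4: ref 4 -> HIT, frames=[2,4] (faults so far: 2)
  step 5: ref 4 -> HIT, frames=[2,4] (faults so far: 2)
  step 6: ref 2 -> HIT, frames=[2,4] (faults so far: 2)
  step 7: ref 1 -> FAULT, evict 4, frames=[2,1] (faults so far: 3)
  step 8: ref 2 -> HIT, frames=[2,1] (faults so far: 3)
  step 9: ref 2 -> HIT, frames=[2,1] (faults so far: 3)
  step 10: ref 1 -> HIT, frames=[2,1] (faults so far: 3)
  LRU total faults: 3
--- Optimal ---
  step 0: ref 2 -> FAULT, frames=[2,-] (faults so far: 1)
  step 1: ref 2 -> HIT, frames=[2,-] (faults so far: 1)
  step 2: ref 4 -> FAULT, frames=[2,4] (faults so far: 2)
  step 3: ref 2 -> HIT, frames=[2,4] (faults so far: 2)
  step 4: ref 4 -> HIT, frames=[2,4] (faults so far: 2)
  step 5: ref 4 -> HIT, frames=[2,4] (faults so far: 2)
  step 6: ref 2 -> HIT, frames=[2,4] (faults so far: 2)
  step 7: ref 1 -> FAULT, evict 4, frames=[2,1] (faults so far: 3)
  step 8: ref 2 -> HIT, frames=[2,1] (faults so far: 3)
  step 9: ref 2 -> HIT, frames=[2,1] (faults so far: 3)
  step 10: ref 1 -> HIT, frames=[2,1] (faults so far: 3)
  Optimal total faults: 3

Answer: 4 3 3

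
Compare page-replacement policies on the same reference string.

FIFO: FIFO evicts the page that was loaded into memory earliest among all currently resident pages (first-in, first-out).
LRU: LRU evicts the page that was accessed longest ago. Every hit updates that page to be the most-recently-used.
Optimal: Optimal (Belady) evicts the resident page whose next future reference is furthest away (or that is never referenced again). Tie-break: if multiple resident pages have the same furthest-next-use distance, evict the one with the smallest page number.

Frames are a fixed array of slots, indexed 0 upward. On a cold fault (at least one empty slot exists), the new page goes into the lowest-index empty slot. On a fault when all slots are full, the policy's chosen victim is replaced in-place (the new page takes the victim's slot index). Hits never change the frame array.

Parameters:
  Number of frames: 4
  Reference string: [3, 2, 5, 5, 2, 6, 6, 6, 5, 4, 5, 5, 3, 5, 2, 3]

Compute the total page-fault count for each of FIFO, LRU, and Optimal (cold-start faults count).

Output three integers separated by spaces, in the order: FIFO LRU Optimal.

--- FIFO ---
  step 0: ref 3 -> FAULT, frames=[3,-,-,-] (faults so far: 1)
  step 1: ref 2 -> FAULT, frames=[3,2,-,-] (faults so far: 2)
  step 2: ref 5 -> FAULT, frames=[3,2,5,-] (faults so far: 3)
  step 3: ref 5 -> HIT, frames=[3,2,5,-] (faults so far: 3)
  step 4: ref 2 -> HIT, frames=[3,2,5,-] (faults so far: 3)
  step 5: ref 6 -> FAULT, frames=[3,2,5,6] (faults so far: 4)
  step 6: ref 6 -> HIT, frames=[3,2,5,6] (faults so far: 4)
  step 7: ref 6 -> HIT, frames=[3,2,5,6] (faults so far: 4)
  step 8: ref 5 -> HIT, frames=[3,2,5,6] (faults so far: 4)
  step 9: ref 4 -> FAULT, evict 3, frames=[4,2,5,6] (faults so far: 5)
  step 10: ref 5 -> HIT, frames=[4,2,5,6] (faults so far: 5)
  step 11: ref 5 -> HIT, frames=[4,2,5,6] (faults so far: 5)
  step 12: ref 3 -> FAULT, evict 2, frames=[4,3,5,6] (faults so far: 6)
  step 13: ref 5 -> HIT, frames=[4,3,5,6] (faults so far: 6)
  step 14: ref 2 -> FAULT, evict 5, frames=[4,3,2,6] (faults so far: 7)
  step 15: ref 3 -> HIT, frames=[4,3,2,6] (faults so far: 7)
  FIFO total faults: 7
--- LRU ---
  step 0: ref 3 -> FAULT, frames=[3,-,-,-] (faults so far: 1)
  step 1: ref 2 -> FAULT, frames=[3,2,-,-] (faults so far: 2)
  step 2: ref 5 -> FAULT, frames=[3,2,5,-] (faults so far: 3)
  step 3: ref 5 -> HIT, frames=[3,2,5,-] (faults so far: 3)
  step 4: ref 2 -> HIT, frames=[3,2,5,-] (faults so far: 3)
  step 5: ref 6 -> FAULT, frames=[3,2,5,6] (faults so far: 4)
  step 6: ref 6 -> HIT, frames=[3,2,5,6] (faults so far: 4)
  step 7: ref 6 -> HIT, frames=[3,2,5,6] (faults so far: 4)
  step 8: ref 5 -> HIT, frames=[3,2,5,6] (faults so far: 4)
  step 9: ref 4 -> FAULT, evict 3, frames=[4,2,5,6] (faults so far: 5)
  step 10: ref 5 -> HIT, frames=[4,2,5,6] (faults so far: 5)
  step 11: ref 5 -> HIT, frames=[4,2,5,6] (faults so far: 5)
  step 12: ref 3 -> FAULT, evict 2, frames=[4,3,5,6] (faults so far: 6)
  step 13: ref 5 -> HIT, frames=[4,3,5,6] (faults so far: 6)
  step 14: ref 2 -> FAULT, evict 6, frames=[4,3,5,2] (faults so far: 7)
  step 15: ref 3 -> HIT, frames=[4,3,5,2] (faults so far: 7)
  LRU total faults: 7
--- Optimal ---
  step 0: ref 3 -> FAULT, frames=[3,-,-,-] (faults so far: 1)
  step 1: ref 2 -> FAULT, frames=[3,2,-,-] (faults so far: 2)
  step 2: ref 5 -> FAULT, frames=[3,2,5,-] (faults so far: 3)
  step 3: ref 5 -> HIT, frames=[3,2,5,-] (faults so far: 3)
  step 4: ref 2 -> HIT, frames=[3,2,5,-] (faults so far: 3)
  step 5: ref 6 -> FAULT, frames=[3,2,5,6] (faults so far: 4)
  step 6: ref 6 -> HIT, frames=[3,2,5,6] (faults so far: 4)
  step 7: ref 6 -> HIT, frames=[3,2,5,6] (faults so far: 4)
  step 8: ref 5 -> HIT, frames=[3,2,5,6] (faults so far: 4)
  step 9: ref 4 -> FAULT, evict 6, frames=[3,2,5,4] (faults so far: 5)
  step 10: ref 5 -> HIT, frames=[3,2,5,4] (faults so far: 5)
  step 11: ref 5 -> HIT, frames=[3,2,5,4] (faults so far: 5)
  step 12: ref 3 -> HIT, frames=[3,2,5,4] (faults so far: 5)
  step 13: ref 5 -> HIT, frames=[3,2,5,4] (faults so far: 5)
  step 14: ref 2 -> HIT, frames=[3,2,5,4] (faults so far: 5)
  step 15: ref 3 -> HIT, frames=[3,2,5,4] (faults so far: 5)
  Optimal total faults: 5

Answer: 7 7 5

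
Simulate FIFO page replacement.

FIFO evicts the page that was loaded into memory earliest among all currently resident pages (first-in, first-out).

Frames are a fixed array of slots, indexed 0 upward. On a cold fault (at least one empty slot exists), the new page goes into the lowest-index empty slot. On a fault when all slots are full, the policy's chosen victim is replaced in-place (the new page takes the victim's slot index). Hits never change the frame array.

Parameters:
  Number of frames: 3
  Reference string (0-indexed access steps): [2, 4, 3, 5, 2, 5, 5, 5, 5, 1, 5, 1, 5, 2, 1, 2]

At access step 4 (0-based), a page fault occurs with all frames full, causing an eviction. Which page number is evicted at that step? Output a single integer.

Step 0: ref 2 -> FAULT, frames=[2,-,-]
Step 1: ref 4 -> FAULT, frames=[2,4,-]
Step 2: ref 3 -> FAULT, frames=[2,4,3]
Step 3: ref 5 -> FAULT, evict 2, frames=[5,4,3]
Step 4: ref 2 -> FAULT, evict 4, frames=[5,2,3]
At step 4: evicted page 4

Answer: 4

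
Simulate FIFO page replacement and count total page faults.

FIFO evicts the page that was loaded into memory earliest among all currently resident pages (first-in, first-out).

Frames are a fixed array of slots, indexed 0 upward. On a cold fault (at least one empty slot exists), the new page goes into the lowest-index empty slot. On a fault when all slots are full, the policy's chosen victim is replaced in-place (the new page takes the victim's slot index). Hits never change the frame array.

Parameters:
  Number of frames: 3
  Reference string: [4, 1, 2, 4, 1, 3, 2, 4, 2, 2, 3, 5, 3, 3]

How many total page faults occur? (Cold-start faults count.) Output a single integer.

Step 0: ref 4 → FAULT, frames=[4,-,-]
Step 1: ref 1 → FAULT, frames=[4,1,-]
Step 2: ref 2 → FAULT, frames=[4,1,2]
Step 3: ref 4 → HIT, frames=[4,1,2]
Step 4: ref 1 → HIT, frames=[4,1,2]
Step 5: ref 3 → FAULT (evict 4), frames=[3,1,2]
Step 6: ref 2 → HIT, frames=[3,1,2]
Step 7: ref 4 → FAULT (evict 1), frames=[3,4,2]
Step 8: ref 2 → HIT, frames=[3,4,2]
Step 9: ref 2 → HIT, frames=[3,4,2]
Step 10: ref 3 → HIT, frames=[3,4,2]
Step 11: ref 5 → FAULT (evict 2), frames=[3,4,5]
Step 12: ref 3 → HIT, frames=[3,4,5]
Step 13: ref 3 → HIT, frames=[3,4,5]
Total faults: 6

Answer: 6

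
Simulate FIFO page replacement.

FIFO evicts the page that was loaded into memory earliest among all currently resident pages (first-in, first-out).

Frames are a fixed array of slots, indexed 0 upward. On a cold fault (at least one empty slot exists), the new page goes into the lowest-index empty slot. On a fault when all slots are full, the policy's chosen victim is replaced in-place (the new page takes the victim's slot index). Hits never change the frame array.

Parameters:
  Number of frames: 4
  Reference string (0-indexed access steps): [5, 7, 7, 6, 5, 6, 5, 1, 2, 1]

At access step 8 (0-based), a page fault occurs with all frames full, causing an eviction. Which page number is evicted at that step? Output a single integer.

Step 0: ref 5 -> FAULT, frames=[5,-,-,-]
Step 1: ref 7 -> FAULT, frames=[5,7,-,-]
Step 2: ref 7 -> HIT, frames=[5,7,-,-]
Step 3: ref 6 -> FAULT, frames=[5,7,6,-]
Step 4: ref 5 -> HIT, frames=[5,7,6,-]
Step 5: ref 6 -> HIT, frames=[5,7,6,-]
Step 6: ref 5 -> HIT, frames=[5,7,6,-]
Step 7: ref 1 -> FAULT, frames=[5,7,6,1]
Step 8: ref 2 -> FAULT, evict 5, frames=[2,7,6,1]
At step 8: evicted page 5

Answer: 5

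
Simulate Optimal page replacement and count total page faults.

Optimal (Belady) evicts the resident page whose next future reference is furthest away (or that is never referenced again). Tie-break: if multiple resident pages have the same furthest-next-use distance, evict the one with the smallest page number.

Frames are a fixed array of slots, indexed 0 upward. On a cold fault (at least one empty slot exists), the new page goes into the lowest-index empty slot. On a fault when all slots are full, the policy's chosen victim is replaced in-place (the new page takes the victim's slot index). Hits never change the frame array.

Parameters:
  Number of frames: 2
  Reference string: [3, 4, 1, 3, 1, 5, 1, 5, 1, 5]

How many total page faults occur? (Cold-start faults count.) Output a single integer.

Step 0: ref 3 → FAULT, frames=[3,-]
Step 1: ref 4 → FAULT, frames=[3,4]
Step 2: ref 1 → FAULT (evict 4), frames=[3,1]
Step 3: ref 3 → HIT, frames=[3,1]
Step 4: ref 1 → HIT, frames=[3,1]
Step 5: ref 5 → FAULT (evict 3), frames=[5,1]
Step 6: ref 1 → HIT, frames=[5,1]
Step 7: ref 5 → HIT, frames=[5,1]
Step 8: ref 1 → HIT, frames=[5,1]
Step 9: ref 5 → HIT, frames=[5,1]
Total faults: 4

Answer: 4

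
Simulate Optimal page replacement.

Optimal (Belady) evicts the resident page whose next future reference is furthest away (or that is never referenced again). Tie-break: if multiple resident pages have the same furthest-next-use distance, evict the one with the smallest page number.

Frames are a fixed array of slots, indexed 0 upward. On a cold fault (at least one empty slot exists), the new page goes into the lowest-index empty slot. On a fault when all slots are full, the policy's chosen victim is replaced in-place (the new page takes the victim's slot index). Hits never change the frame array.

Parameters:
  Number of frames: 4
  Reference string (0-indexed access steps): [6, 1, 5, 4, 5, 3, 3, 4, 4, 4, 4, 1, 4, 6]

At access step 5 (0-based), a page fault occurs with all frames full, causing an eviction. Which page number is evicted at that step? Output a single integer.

Step 0: ref 6 -> FAULT, frames=[6,-,-,-]
Step 1: ref 1 -> FAULT, frames=[6,1,-,-]
Step 2: ref 5 -> FAULT, frames=[6,1,5,-]
Step 3: ref 4 -> FAULT, frames=[6,1,5,4]
Step 4: ref 5 -> HIT, frames=[6,1,5,4]
Step 5: ref 3 -> FAULT, evict 5, frames=[6,1,3,4]
At step 5: evicted page 5

Answer: 5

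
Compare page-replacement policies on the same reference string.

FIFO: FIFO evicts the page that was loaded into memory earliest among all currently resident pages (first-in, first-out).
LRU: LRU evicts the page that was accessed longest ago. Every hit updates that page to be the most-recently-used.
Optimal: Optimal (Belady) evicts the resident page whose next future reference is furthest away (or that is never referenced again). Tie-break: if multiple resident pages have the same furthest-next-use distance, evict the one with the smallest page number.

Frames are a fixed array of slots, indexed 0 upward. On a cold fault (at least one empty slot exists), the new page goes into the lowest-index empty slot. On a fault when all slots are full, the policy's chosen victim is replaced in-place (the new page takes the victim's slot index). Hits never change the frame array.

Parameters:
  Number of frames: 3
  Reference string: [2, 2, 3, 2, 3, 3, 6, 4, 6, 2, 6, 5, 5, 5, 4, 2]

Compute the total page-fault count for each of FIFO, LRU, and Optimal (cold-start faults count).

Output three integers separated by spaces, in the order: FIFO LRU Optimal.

--- FIFO ---
  step 0: ref 2 -> FAULT, frames=[2,-,-] (faults so far: 1)
  step 1: ref 2 -> HIT, frames=[2,-,-] (faults so far: 1)
  step 2: ref 3 -> FAULT, frames=[2,3,-] (faults so far: 2)
  step 3: ref 2 -> HIT, frames=[2,3,-] (faults so far: 2)
  step 4: ref 3 -> HIT, frames=[2,3,-] (faults so far: 2)
  step 5: ref 3 -> HIT, frames=[2,3,-] (faults so far: 2)
  step 6: ref 6 -> FAULT, frames=[2,3,6] (faults so far: 3)
  step 7: ref 4 -> FAULT, evict 2, frames=[4,3,6] (faults so far: 4)
  step 8: ref 6 -> HIT, frames=[4,3,6] (faults so far: 4)
  step 9: ref 2 -> FAULT, evict 3, frames=[4,2,6] (faults so far: 5)
  step 10: ref 6 -> HIT, frames=[4,2,6] (faults so far: 5)
  step 11: ref 5 -> FAULT, evict 6, frames=[4,2,5] (faults so far: 6)
  step 12: ref 5 -> HIT, frames=[4,2,5] (faults so far: 6)
  step 13: ref 5 -> HIT, frames=[4,2,5] (faults so far: 6)
  step 14: ref 4 -> HIT, frames=[4,2,5] (faults so far: 6)
  step 15: ref 2 -> HIT, frames=[4,2,5] (faults so far: 6)
  FIFO total faults: 6
--- LRU ---
  step 0: ref 2 -> FAULT, frames=[2,-,-] (faults so far: 1)
  step 1: ref 2 -> HIT, frames=[2,-,-] (faults so far: 1)
  step 2: ref 3 -> FAULT, frames=[2,3,-] (faults so far: 2)
  step 3: ref 2 -> HIT, frames=[2,3,-] (faults so far: 2)
  step 4: ref 3 -> HIT, frames=[2,3,-] (faults so far: 2)
  step 5: ref 3 -> HIT, frames=[2,3,-] (faults so far: 2)
  step 6: ref 6 -> FAULT, frames=[2,3,6] (faults so far: 3)
  step 7: ref 4 -> FAULT, evict 2, frames=[4,3,6] (faults so far: 4)
  step 8: ref 6 -> HIT, frames=[4,3,6] (faults so far: 4)
  step 9: ref 2 -> FAULT, evict 3, frames=[4,2,6] (faults so far: 5)
  step 10: ref 6 -> HIT, frames=[4,2,6] (faults so far: 5)
  step 11: ref 5 -> FAULT, evict 4, frames=[5,2,6] (faults so far: 6)
  step 12: ref 5 -> HIT, frames=[5,2,6] (faults so far: 6)
  step 13: ref 5 -> HIT, frames=[5,2,6] (faults so far: 6)
  step 14: ref 4 -> FAULT, evict 2, frames=[5,4,6] (faults so far: 7)
  step 15: ref 2 -> FAULT, evict 6, frames=[5,4,2] (faults so far: 8)
  LRU total faults: 8
--- Optimal ---
  step 0: ref 2 -> FAULT, frames=[2,-,-] (faults so far: 1)
  step 1: ref 2 -> HIT, frames=[2,-,-] (faults so far: 1)
  step 2: ref 3 -> FAULT, frames=[2,3,-] (faults so far: 2)
  step 3: ref 2 -> HIT, frames=[2,3,-] (faults so far: 2)
  step 4: ref 3 -> HIT, frames=[2,3,-] (faults so far: 2)
  step 5: ref 3 -> HIT, frames=[2,3,-] (faults so far: 2)
  step 6: ref 6 -> FAULT, frames=[2,3,6] (faults so far: 3)
  step 7: ref 4 -> FAULT, evict 3, frames=[2,4,6] (faults so far: 4)
  step 8: ref 6 -> HIT, frames=[2,4,6] (faults so far: 4)
  step 9: ref 2 -> HIT, frames=[2,4,6] (faults so far: 4)
  step 10: ref 6 -> HIT, frames=[2,4,6] (faults so far: 4)
  step 11: ref 5 -> FAULT, evict 6, frames=[2,4,5] (faults so far: 5)
  step 12: ref 5 -> HIT, frames=[2,4,5] (faults so far: 5)
  step 13: ref 5 -> HIT, frames=[2,4,5] (faults so far: 5)
  step 14: ref 4 -> HIT, frames=[2,4,5] (faults so far: 5)
  step 15: ref 2 -> HIT, frames=[2,4,5] (faults so far: 5)
  Optimal total faults: 5

Answer: 6 8 5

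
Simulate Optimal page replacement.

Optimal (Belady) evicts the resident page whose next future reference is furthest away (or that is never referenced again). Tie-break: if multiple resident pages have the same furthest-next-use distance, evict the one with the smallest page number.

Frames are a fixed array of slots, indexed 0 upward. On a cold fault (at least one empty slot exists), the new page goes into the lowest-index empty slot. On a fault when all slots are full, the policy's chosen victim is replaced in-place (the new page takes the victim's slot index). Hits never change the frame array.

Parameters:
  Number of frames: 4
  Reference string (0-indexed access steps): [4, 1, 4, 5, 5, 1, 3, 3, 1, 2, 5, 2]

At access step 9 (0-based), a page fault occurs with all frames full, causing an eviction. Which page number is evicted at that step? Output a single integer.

Answer: 1

Derivation:
Step 0: ref 4 -> FAULT, frames=[4,-,-,-]
Step 1: ref 1 -> FAULT, frames=[4,1,-,-]
Step 2: ref 4 -> HIT, frames=[4,1,-,-]
Step 3: ref 5 -> FAULT, frames=[4,1,5,-]
Step 4: ref 5 -> HIT, frames=[4,1,5,-]
Step 5: ref 1 -> HIT, frames=[4,1,5,-]
Step 6: ref 3 -> FAULT, frames=[4,1,5,3]
Step 7: ref 3 -> HIT, frames=[4,1,5,3]
Step 8: ref 1 -> HIT, frames=[4,1,5,3]
Step 9: ref 2 -> FAULT, evict 1, frames=[4,2,5,3]
At step 9: evicted page 1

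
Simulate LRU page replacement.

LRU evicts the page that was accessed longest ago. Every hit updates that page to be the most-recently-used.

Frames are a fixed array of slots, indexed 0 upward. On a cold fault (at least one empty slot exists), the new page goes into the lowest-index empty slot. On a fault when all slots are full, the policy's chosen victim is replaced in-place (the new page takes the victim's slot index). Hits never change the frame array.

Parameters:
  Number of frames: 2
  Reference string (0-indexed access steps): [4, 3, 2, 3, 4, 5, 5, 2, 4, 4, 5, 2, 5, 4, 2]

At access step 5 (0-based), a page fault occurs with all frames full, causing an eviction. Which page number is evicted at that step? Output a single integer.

Answer: 3

Derivation:
Step 0: ref 4 -> FAULT, frames=[4,-]
Step 1: ref 3 -> FAULT, frames=[4,3]
Step 2: ref 2 -> FAULT, evict 4, frames=[2,3]
Step 3: ref 3 -> HIT, frames=[2,3]
Step 4: ref 4 -> FAULT, evict 2, frames=[4,3]
Step 5: ref 5 -> FAULT, evict 3, frames=[4,5]
At step 5: evicted page 3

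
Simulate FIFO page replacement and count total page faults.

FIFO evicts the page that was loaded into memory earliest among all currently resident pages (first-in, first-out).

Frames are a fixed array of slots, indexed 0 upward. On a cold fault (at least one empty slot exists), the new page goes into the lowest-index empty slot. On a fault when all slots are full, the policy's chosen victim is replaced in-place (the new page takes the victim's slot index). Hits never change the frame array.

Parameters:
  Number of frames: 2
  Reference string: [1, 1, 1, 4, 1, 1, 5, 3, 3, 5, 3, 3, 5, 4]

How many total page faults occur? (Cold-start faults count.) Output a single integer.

Answer: 5

Derivation:
Step 0: ref 1 → FAULT, frames=[1,-]
Step 1: ref 1 → HIT, frames=[1,-]
Step 2: ref 1 → HIT, frames=[1,-]
Step 3: ref 4 → FAULT, frames=[1,4]
Step 4: ref 1 → HIT, frames=[1,4]
Step 5: ref 1 → HIT, frames=[1,4]
Step 6: ref 5 → FAULT (evict 1), frames=[5,4]
Step 7: ref 3 → FAULT (evict 4), frames=[5,3]
Step 8: ref 3 → HIT, frames=[5,3]
Step 9: ref 5 → HIT, frames=[5,3]
Step 10: ref 3 → HIT, frames=[5,3]
Step 11: ref 3 → HIT, frames=[5,3]
Step 12: ref 5 → HIT, frames=[5,3]
Step 13: ref 4 → FAULT (evict 5), frames=[4,3]
Total faults: 5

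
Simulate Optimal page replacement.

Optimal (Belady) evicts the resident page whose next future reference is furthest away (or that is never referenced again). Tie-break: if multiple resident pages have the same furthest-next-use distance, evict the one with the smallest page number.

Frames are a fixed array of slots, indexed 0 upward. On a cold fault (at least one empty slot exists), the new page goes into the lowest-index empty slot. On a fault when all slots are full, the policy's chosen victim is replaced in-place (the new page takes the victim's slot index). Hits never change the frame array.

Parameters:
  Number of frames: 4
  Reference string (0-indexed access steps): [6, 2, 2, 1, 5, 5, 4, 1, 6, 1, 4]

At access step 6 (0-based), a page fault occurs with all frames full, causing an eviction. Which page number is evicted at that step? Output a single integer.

Step 0: ref 6 -> FAULT, frames=[6,-,-,-]
Step 1: ref 2 -> FAULT, frames=[6,2,-,-]
Step 2: ref 2 -> HIT, frames=[6,2,-,-]
Step 3: ref 1 -> FAULT, frames=[6,2,1,-]
Step 4: ref 5 -> FAULT, frames=[6,2,1,5]
Step 5: ref 5 -> HIT, frames=[6,2,1,5]
Step 6: ref 4 -> FAULT, evict 2, frames=[6,4,1,5]
At step 6: evicted page 2

Answer: 2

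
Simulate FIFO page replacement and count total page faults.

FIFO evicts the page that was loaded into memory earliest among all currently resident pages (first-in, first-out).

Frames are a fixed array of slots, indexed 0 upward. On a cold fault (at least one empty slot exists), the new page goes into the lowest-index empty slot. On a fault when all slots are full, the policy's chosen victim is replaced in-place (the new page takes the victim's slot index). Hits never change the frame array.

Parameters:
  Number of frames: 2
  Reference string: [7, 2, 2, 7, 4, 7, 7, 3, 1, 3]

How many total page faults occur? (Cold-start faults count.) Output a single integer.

Step 0: ref 7 → FAULT, frames=[7,-]
Step 1: ref 2 → FAULT, frames=[7,2]
Step 2: ref 2 → HIT, frames=[7,2]
Step 3: ref 7 → HIT, frames=[7,2]
Step 4: ref 4 → FAULT (evict 7), frames=[4,2]
Step 5: ref 7 → FAULT (evict 2), frames=[4,7]
Step 6: ref 7 → HIT, frames=[4,7]
Step 7: ref 3 → FAULT (evict 4), frames=[3,7]
Step 8: ref 1 → FAULT (evict 7), frames=[3,1]
Step 9: ref 3 → HIT, frames=[3,1]
Total faults: 6

Answer: 6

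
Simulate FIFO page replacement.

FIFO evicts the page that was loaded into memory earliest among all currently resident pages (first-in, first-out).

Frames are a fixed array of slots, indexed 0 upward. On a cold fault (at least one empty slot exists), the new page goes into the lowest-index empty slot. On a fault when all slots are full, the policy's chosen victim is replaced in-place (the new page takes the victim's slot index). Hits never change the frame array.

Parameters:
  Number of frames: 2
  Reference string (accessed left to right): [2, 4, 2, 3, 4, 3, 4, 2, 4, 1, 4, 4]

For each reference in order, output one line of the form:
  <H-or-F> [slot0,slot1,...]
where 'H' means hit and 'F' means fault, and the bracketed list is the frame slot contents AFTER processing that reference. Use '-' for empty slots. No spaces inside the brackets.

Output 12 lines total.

F [2,-]
F [2,4]
H [2,4]
F [3,4]
H [3,4]
H [3,4]
H [3,4]
F [3,2]
F [4,2]
F [4,1]
H [4,1]
H [4,1]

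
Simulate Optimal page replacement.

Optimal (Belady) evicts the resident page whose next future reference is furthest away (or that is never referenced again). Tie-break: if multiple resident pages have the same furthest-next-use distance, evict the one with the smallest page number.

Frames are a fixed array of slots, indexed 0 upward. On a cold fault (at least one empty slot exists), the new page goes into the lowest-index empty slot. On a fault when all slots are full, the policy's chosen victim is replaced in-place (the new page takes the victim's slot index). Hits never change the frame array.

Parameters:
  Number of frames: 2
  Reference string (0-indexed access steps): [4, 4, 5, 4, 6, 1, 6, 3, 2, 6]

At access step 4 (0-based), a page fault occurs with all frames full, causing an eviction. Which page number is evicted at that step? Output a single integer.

Step 0: ref 4 -> FAULT, frames=[4,-]
Step 1: ref 4 -> HIT, frames=[4,-]
Step 2: ref 5 -> FAULT, frames=[4,5]
Step 3: ref 4 -> HIT, frames=[4,5]
Step 4: ref 6 -> FAULT, evict 4, frames=[6,5]
At step 4: evicted page 4

Answer: 4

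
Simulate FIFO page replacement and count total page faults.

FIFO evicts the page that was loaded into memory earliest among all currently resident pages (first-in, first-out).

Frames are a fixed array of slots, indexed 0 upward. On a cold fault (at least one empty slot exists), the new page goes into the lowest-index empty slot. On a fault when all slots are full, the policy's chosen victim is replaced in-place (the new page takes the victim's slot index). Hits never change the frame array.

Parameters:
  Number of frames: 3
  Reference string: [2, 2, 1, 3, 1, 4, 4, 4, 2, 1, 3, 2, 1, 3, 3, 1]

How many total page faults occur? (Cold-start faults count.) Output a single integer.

Answer: 7

Derivation:
Step 0: ref 2 → FAULT, frames=[2,-,-]
Step 1: ref 2 → HIT, frames=[2,-,-]
Step 2: ref 1 → FAULT, frames=[2,1,-]
Step 3: ref 3 → FAULT, frames=[2,1,3]
Step 4: ref 1 → HIT, frames=[2,1,3]
Step 5: ref 4 → FAULT (evict 2), frames=[4,1,3]
Step 6: ref 4 → HIT, frames=[4,1,3]
Step 7: ref 4 → HIT, frames=[4,1,3]
Step 8: ref 2 → FAULT (evict 1), frames=[4,2,3]
Step 9: ref 1 → FAULT (evict 3), frames=[4,2,1]
Step 10: ref 3 → FAULT (evict 4), frames=[3,2,1]
Step 11: ref 2 → HIT, frames=[3,2,1]
Step 12: ref 1 → HIT, frames=[3,2,1]
Step 13: ref 3 → HIT, frames=[3,2,1]
Step 14: ref 3 → HIT, frames=[3,2,1]
Step 15: ref 1 → HIT, frames=[3,2,1]
Total faults: 7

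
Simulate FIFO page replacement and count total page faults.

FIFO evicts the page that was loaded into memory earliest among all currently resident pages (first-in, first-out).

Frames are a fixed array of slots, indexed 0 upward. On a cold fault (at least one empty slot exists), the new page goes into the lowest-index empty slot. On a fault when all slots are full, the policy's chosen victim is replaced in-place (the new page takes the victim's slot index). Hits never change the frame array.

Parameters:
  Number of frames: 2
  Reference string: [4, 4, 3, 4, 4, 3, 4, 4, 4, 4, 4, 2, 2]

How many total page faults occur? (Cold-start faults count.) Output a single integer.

Answer: 3

Derivation:
Step 0: ref 4 → FAULT, frames=[4,-]
Step 1: ref 4 → HIT, frames=[4,-]
Step 2: ref 3 → FAULT, frames=[4,3]
Step 3: ref 4 → HIT, frames=[4,3]
Step 4: ref 4 → HIT, frames=[4,3]
Step 5: ref 3 → HIT, frames=[4,3]
Step 6: ref 4 → HIT, frames=[4,3]
Step 7: ref 4 → HIT, frames=[4,3]
Step 8: ref 4 → HIT, frames=[4,3]
Step 9: ref 4 → HIT, frames=[4,3]
Step 10: ref 4 → HIT, frames=[4,3]
Step 11: ref 2 → FAULT (evict 4), frames=[2,3]
Step 12: ref 2 → HIT, frames=[2,3]
Total faults: 3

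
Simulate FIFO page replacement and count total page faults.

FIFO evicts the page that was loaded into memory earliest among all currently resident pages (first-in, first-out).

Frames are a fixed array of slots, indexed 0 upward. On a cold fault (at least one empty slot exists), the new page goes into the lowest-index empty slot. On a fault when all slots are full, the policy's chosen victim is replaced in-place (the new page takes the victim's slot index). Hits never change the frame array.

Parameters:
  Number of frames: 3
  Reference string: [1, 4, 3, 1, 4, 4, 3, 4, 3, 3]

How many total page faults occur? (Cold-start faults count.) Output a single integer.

Answer: 3

Derivation:
Step 0: ref 1 → FAULT, frames=[1,-,-]
Step 1: ref 4 → FAULT, frames=[1,4,-]
Step 2: ref 3 → FAULT, frames=[1,4,3]
Step 3: ref 1 → HIT, frames=[1,4,3]
Step 4: ref 4 → HIT, frames=[1,4,3]
Step 5: ref 4 → HIT, frames=[1,4,3]
Step 6: ref 3 → HIT, frames=[1,4,3]
Step 7: ref 4 → HIT, frames=[1,4,3]
Step 8: ref 3 → HIT, frames=[1,4,3]
Step 9: ref 3 → HIT, frames=[1,4,3]
Total faults: 3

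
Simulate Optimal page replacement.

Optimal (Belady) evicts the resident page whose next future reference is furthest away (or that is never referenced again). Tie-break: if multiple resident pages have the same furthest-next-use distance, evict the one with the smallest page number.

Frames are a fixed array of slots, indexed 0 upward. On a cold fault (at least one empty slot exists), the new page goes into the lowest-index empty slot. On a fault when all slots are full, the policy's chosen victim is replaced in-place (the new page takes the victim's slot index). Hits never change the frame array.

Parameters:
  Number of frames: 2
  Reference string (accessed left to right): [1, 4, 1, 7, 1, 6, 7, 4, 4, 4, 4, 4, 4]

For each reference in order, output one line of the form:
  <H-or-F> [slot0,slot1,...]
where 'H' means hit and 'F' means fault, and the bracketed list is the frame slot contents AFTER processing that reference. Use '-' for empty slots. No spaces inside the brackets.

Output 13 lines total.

F [1,-]
F [1,4]
H [1,4]
F [1,7]
H [1,7]
F [6,7]
H [6,7]
F [4,7]
H [4,7]
H [4,7]
H [4,7]
H [4,7]
H [4,7]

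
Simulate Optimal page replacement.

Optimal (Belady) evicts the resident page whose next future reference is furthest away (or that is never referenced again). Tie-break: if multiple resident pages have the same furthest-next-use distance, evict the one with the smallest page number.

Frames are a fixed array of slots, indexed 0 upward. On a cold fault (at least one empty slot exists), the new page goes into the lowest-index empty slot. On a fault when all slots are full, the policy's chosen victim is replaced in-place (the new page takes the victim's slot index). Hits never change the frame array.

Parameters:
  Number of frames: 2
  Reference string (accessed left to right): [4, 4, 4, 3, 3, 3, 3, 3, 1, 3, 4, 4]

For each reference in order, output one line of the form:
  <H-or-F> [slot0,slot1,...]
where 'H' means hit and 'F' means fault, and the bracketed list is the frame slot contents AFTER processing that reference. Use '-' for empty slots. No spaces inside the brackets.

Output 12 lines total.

F [4,-]
H [4,-]
H [4,-]
F [4,3]
H [4,3]
H [4,3]
H [4,3]
H [4,3]
F [1,3]
H [1,3]
F [4,3]
H [4,3]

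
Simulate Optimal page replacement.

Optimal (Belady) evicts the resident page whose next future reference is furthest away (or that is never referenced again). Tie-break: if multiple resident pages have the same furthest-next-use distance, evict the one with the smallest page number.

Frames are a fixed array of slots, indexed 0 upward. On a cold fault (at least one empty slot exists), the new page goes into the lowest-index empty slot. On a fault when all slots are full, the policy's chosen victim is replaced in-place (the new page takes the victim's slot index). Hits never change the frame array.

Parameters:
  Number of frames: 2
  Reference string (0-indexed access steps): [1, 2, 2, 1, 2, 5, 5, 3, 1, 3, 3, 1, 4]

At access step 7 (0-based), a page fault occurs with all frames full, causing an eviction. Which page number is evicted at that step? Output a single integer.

Answer: 5

Derivation:
Step 0: ref 1 -> FAULT, frames=[1,-]
Step 1: ref 2 -> FAULT, frames=[1,2]
Step 2: ref 2 -> HIT, frames=[1,2]
Step 3: ref 1 -> HIT, frames=[1,2]
Step 4: ref 2 -> HIT, frames=[1,2]
Step 5: ref 5 -> FAULT, evict 2, frames=[1,5]
Step 6: ref 5 -> HIT, frames=[1,5]
Step 7: ref 3 -> FAULT, evict 5, frames=[1,3]
At step 7: evicted page 5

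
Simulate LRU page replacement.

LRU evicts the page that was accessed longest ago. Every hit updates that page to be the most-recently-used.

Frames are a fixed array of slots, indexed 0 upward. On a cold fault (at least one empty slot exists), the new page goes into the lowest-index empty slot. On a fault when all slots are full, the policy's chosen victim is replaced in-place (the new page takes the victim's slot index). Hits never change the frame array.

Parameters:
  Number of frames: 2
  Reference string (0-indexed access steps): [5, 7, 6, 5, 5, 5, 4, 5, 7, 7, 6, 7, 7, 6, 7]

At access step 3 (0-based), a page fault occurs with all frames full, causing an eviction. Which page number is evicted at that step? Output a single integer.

Step 0: ref 5 -> FAULT, frames=[5,-]
Step 1: ref 7 -> FAULT, frames=[5,7]
Step 2: ref 6 -> FAULT, evict 5, frames=[6,7]
Step 3: ref 5 -> FAULT, evict 7, frames=[6,5]
At step 3: evicted page 7

Answer: 7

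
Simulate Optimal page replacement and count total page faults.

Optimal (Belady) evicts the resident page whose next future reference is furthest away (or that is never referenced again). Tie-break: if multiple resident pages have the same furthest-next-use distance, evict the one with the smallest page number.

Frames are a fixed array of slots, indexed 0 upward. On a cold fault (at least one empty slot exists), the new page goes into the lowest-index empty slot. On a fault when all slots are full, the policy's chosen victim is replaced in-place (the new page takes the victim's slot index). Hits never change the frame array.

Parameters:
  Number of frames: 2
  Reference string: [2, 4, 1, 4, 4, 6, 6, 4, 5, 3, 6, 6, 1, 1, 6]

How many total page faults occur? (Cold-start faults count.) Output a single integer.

Answer: 7

Derivation:
Step 0: ref 2 → FAULT, frames=[2,-]
Step 1: ref 4 → FAULT, frames=[2,4]
Step 2: ref 1 → FAULT (evict 2), frames=[1,4]
Step 3: ref 4 → HIT, frames=[1,4]
Step 4: ref 4 → HIT, frames=[1,4]
Step 5: ref 6 → FAULT (evict 1), frames=[6,4]
Step 6: ref 6 → HIT, frames=[6,4]
Step 7: ref 4 → HIT, frames=[6,4]
Step 8: ref 5 → FAULT (evict 4), frames=[6,5]
Step 9: ref 3 → FAULT (evict 5), frames=[6,3]
Step 10: ref 6 → HIT, frames=[6,3]
Step 11: ref 6 → HIT, frames=[6,3]
Step 12: ref 1 → FAULT (evict 3), frames=[6,1]
Step 13: ref 1 → HIT, frames=[6,1]
Step 14: ref 6 → HIT, frames=[6,1]
Total faults: 7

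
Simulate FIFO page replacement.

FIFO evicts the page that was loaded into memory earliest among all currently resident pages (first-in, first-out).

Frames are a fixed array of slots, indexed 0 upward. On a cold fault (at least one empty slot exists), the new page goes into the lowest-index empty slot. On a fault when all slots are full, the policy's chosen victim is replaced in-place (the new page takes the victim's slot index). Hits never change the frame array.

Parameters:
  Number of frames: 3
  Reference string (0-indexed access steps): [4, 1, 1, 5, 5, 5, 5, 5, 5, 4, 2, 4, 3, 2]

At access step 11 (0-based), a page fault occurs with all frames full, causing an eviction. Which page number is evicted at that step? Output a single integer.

Answer: 1

Derivation:
Step 0: ref 4 -> FAULT, frames=[4,-,-]
Step 1: ref 1 -> FAULT, frames=[4,1,-]
Step 2: ref 1 -> HIT, frames=[4,1,-]
Step 3: ref 5 -> FAULT, frames=[4,1,5]
Step 4: ref 5 -> HIT, frames=[4,1,5]
Step 5: ref 5 -> HIT, frames=[4,1,5]
Step 6: ref 5 -> HIT, frames=[4,1,5]
Step 7: ref 5 -> HIT, frames=[4,1,5]
Step 8: ref 5 -> HIT, frames=[4,1,5]
Step 9: ref 4 -> HIT, frames=[4,1,5]
Step 10: ref 2 -> FAULT, evict 4, frames=[2,1,5]
Step 11: ref 4 -> FAULT, evict 1, frames=[2,4,5]
At step 11: evicted page 1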